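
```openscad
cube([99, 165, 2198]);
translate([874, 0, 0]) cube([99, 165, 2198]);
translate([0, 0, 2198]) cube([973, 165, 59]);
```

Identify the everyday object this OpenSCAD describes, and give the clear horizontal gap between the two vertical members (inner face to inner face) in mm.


A door frame. The clear opening width is 775 mm.

Two 2198 mm tall posts with a header on top — a door frame. The left jamb is 99 mm wide at x = 0; the right jamb starts at x = 874. The clear opening is 874 − 99 = 775 mm.


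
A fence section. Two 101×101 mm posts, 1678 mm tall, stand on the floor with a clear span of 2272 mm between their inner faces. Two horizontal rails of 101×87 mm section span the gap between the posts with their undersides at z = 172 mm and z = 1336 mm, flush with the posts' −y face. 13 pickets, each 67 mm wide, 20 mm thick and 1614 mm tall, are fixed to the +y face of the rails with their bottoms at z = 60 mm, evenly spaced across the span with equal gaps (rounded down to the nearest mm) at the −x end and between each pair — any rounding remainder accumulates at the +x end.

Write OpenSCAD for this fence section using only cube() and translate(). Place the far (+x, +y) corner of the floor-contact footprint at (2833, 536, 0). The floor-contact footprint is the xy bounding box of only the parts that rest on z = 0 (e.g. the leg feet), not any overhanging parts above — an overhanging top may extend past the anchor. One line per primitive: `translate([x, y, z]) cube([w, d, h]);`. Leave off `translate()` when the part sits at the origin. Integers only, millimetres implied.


translate([359, 435, 0]) cube([101, 101, 1678]);
translate([2732, 435, 0]) cube([101, 101, 1678]);
translate([460, 435, 172]) cube([2272, 101, 87]);
translate([460, 435, 1336]) cube([2272, 101, 87]);
translate([560, 536, 60]) cube([67, 20, 1614]);
translate([727, 536, 60]) cube([67, 20, 1614]);
translate([894, 536, 60]) cube([67, 20, 1614]);
translate([1061, 536, 60]) cube([67, 20, 1614]);
translate([1228, 536, 60]) cube([67, 20, 1614]);
translate([1395, 536, 60]) cube([67, 20, 1614]);
translate([1562, 536, 60]) cube([67, 20, 1614]);
translate([1729, 536, 60]) cube([67, 20, 1614]);
translate([1896, 536, 60]) cube([67, 20, 1614]);
translate([2063, 536, 60]) cube([67, 20, 1614]);
translate([2230, 536, 60]) cube([67, 20, 1614]);
translate([2397, 536, 60]) cube([67, 20, 1614]);
translate([2564, 536, 60]) cube([67, 20, 1614]);


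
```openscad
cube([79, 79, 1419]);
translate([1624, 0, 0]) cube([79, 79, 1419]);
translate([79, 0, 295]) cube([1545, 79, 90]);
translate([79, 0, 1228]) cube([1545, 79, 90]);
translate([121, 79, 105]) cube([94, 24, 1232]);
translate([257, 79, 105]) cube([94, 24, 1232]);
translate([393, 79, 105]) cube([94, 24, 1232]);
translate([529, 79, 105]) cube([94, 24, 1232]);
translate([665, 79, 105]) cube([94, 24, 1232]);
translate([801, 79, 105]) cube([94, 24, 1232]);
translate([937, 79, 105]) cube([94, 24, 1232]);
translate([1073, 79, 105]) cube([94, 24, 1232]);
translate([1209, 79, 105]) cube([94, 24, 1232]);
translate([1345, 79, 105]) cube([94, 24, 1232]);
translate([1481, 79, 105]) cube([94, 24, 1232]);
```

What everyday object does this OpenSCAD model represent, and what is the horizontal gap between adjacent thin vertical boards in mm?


A fence section. The picket gap is 42 mm.

Two posts, two rails, 11 pickets — a fence section. Span 1545 mm holds 11 pickets of 94 mm with 12 equal gaps: ⌊(1545 − 11·94) / 12⌋ = 42 mm.


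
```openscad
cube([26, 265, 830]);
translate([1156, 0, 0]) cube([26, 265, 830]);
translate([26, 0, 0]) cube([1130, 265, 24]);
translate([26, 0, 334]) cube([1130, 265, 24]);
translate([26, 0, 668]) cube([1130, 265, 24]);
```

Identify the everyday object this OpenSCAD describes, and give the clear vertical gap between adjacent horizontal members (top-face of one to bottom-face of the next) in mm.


A bookshelf. The clear shelf gap is 310 mm.

Two tall side panels with 3 horizontal boards between them — a bookshelf. The first two shelf undersides are at z = 0 and z = 334; with shelf thickness 24, the clear gap is 334 − 0 − 24 = 310 mm.


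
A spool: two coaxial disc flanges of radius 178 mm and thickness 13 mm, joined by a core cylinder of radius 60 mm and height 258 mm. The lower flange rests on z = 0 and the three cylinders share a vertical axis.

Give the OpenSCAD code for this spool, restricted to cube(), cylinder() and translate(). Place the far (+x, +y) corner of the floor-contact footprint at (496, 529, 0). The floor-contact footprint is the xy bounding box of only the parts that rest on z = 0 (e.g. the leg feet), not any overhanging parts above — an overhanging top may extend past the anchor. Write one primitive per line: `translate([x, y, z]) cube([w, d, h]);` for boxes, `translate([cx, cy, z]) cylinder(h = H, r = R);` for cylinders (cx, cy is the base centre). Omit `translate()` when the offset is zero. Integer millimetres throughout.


translate([318, 351, 0]) cylinder(h = 13, r = 178);
translate([318, 351, 13]) cylinder(h = 258, r = 60);
translate([318, 351, 271]) cylinder(h = 13, r = 178);


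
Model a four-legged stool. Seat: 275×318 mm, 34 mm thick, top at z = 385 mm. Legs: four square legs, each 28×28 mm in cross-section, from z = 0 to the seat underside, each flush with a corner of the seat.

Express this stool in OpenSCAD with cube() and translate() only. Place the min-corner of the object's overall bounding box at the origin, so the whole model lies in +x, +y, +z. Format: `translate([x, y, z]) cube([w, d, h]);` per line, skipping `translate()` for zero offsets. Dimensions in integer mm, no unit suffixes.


translate([0, 0, 351]) cube([275, 318, 34]);
cube([28, 28, 351]);
translate([247, 0, 0]) cube([28, 28, 351]);
translate([0, 290, 0]) cube([28, 28, 351]);
translate([247, 290, 0]) cube([28, 28, 351]);


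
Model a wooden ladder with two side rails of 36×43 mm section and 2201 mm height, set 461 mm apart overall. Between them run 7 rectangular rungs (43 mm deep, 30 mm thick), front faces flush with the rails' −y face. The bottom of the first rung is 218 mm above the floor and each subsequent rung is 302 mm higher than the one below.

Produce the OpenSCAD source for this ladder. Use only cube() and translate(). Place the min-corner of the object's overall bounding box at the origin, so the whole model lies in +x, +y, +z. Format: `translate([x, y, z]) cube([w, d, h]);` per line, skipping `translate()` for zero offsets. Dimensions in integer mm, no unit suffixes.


cube([36, 43, 2201]);
translate([425, 0, 0]) cube([36, 43, 2201]);
translate([36, 0, 218]) cube([389, 43, 30]);
translate([36, 0, 520]) cube([389, 43, 30]);
translate([36, 0, 822]) cube([389, 43, 30]);
translate([36, 0, 1124]) cube([389, 43, 30]);
translate([36, 0, 1426]) cube([389, 43, 30]);
translate([36, 0, 1728]) cube([389, 43, 30]);
translate([36, 0, 2030]) cube([389, 43, 30]);


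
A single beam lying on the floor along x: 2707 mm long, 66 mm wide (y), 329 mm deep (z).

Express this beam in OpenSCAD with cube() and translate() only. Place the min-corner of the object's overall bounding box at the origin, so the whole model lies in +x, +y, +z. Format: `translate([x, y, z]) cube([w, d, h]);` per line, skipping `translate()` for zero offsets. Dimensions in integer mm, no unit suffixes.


cube([2707, 66, 329]);


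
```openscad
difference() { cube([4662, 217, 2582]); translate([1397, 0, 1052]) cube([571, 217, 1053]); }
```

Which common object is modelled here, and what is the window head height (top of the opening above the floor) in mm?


A wall with a window opening. The window head height is 2105 mm.

A wall with a rectangular opening subtracted — a window. Sill at z = 1052, opening 1053 mm tall, so the head is at 1052 + 1053 = 2105 mm.


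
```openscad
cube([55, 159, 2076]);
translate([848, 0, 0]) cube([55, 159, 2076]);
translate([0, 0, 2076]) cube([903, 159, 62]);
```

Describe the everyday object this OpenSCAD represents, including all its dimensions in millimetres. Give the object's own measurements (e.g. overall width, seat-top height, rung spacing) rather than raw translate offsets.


A door frame. The clear opening is 793 mm wide and 2076 mm high. Two 55 mm wide jambs, 159 mm deep, stand either side of the opening from the floor to the top of the opening. A 62 mm thick head sits across the top of both jambs, spanning the full outside width of the frame.


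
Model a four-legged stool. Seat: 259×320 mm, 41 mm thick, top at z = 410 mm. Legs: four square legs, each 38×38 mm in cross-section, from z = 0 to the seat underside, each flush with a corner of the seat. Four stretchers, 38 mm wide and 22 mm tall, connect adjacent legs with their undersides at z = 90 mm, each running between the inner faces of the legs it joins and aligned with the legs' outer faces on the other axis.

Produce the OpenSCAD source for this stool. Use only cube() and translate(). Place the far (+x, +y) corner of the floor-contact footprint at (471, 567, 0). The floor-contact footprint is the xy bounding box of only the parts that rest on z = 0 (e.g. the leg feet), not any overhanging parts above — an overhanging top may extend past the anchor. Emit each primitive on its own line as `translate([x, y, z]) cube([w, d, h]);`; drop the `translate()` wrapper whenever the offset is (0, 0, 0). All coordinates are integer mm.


translate([212, 247, 369]) cube([259, 320, 41]);
translate([212, 247, 0]) cube([38, 38, 369]);
translate([433, 247, 0]) cube([38, 38, 369]);
translate([212, 529, 0]) cube([38, 38, 369]);
translate([433, 529, 0]) cube([38, 38, 369]);
translate([250, 247, 90]) cube([183, 38, 22]);
translate([250, 529, 90]) cube([183, 38, 22]);
translate([212, 285, 90]) cube([38, 244, 22]);
translate([433, 285, 90]) cube([38, 244, 22]);


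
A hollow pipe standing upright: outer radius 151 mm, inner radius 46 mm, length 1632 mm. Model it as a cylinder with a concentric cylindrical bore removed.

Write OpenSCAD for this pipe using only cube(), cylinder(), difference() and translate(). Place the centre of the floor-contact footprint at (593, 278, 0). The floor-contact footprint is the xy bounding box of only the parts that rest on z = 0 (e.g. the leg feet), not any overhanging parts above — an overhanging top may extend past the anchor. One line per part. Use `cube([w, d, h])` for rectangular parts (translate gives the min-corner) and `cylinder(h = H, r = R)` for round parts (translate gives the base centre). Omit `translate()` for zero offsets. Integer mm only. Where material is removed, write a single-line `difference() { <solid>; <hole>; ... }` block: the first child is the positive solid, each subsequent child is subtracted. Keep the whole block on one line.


difference() { translate([593, 278, 0]) cylinder(h = 1632, r = 151); translate([593, 278, 0]) cylinder(h = 1632, r = 46); }


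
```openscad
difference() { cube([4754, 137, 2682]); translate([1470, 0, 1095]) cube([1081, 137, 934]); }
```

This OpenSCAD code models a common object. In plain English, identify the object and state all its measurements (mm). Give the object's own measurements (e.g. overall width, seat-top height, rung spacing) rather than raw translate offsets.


A wall 4754 mm long (x), 137 mm thick (y), 2682 mm tall, with a rectangular window opening cut through it. The opening is 1081 mm wide and 934 mm tall; its sill is at z = 1095 mm and its near (−x) edge is 1470 mm from the wall's −x end. The opening passes through the full wall thickness.


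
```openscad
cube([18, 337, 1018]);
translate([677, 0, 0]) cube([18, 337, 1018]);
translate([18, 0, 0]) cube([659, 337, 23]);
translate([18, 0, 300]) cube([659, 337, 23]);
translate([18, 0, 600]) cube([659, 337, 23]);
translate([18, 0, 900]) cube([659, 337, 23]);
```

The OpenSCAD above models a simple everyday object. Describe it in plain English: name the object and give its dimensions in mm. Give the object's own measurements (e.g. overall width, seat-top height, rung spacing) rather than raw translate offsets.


An open bookshelf. Two side panels, each 18 mm thick, 337 mm deep and 1018 mm tall, stand 695 mm apart (outside-to-outside). Between them sit 4 shelves, each 23 mm thick and 337 mm deep, spanning the full gap between the sides. The bottom shelf rests on the floor (its underside at z = 0) and the clear gap between one shelf's top and the next shelf's underside is 277 mm.


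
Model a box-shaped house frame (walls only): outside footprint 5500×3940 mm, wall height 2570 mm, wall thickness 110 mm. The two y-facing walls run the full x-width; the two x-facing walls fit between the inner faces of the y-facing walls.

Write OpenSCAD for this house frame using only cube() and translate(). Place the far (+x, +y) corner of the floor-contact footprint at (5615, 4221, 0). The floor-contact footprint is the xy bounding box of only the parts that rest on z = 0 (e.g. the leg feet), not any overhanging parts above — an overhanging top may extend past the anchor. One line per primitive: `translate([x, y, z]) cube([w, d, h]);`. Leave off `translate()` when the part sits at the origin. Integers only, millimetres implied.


translate([115, 281, 0]) cube([5500, 110, 2570]);
translate([115, 4111, 0]) cube([5500, 110, 2570]);
translate([115, 391, 0]) cube([110, 3720, 2570]);
translate([5505, 391, 0]) cube([110, 3720, 2570]);


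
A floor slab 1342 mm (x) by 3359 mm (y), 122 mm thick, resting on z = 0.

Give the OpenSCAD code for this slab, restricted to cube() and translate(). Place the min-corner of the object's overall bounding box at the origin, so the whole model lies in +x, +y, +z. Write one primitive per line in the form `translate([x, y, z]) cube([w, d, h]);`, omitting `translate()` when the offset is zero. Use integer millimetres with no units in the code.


cube([1342, 3359, 122]);


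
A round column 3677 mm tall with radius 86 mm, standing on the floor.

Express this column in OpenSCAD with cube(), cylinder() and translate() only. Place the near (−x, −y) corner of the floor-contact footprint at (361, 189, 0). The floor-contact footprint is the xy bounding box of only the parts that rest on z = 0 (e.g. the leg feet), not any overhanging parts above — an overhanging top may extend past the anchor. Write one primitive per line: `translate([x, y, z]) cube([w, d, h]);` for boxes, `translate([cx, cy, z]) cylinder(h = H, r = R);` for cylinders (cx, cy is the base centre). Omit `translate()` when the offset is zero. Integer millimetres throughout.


translate([447, 275, 0]) cylinder(h = 3677, r = 86);


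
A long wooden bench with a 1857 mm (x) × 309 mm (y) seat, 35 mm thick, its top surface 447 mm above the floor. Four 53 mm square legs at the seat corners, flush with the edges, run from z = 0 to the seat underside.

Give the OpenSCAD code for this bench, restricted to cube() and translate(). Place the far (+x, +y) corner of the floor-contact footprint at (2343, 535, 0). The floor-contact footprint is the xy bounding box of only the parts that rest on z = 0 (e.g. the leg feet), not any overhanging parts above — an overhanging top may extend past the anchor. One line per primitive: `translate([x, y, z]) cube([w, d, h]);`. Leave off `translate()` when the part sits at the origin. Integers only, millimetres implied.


translate([486, 226, 412]) cube([1857, 309, 35]);
translate([486, 226, 0]) cube([53, 53, 412]);
translate([486, 482, 0]) cube([53, 53, 412]);
translate([2290, 226, 0]) cube([53, 53, 412]);
translate([2290, 482, 0]) cube([53, 53, 412]);


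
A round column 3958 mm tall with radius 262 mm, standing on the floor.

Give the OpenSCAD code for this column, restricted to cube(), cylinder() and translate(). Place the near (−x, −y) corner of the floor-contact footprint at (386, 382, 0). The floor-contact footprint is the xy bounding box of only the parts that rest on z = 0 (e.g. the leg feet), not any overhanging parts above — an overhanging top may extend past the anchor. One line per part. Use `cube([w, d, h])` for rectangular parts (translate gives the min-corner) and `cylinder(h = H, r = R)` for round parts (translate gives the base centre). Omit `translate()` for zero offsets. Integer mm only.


translate([648, 644, 0]) cylinder(h = 3958, r = 262);


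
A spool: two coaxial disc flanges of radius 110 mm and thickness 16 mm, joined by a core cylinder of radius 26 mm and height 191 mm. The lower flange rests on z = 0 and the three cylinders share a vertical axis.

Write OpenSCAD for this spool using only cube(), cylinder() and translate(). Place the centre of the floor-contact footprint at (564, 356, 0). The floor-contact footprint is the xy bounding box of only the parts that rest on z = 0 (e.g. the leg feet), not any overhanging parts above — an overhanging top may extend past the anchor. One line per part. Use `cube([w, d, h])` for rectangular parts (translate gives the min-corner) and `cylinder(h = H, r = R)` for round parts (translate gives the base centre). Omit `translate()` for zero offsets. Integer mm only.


translate([564, 356, 0]) cylinder(h = 16, r = 110);
translate([564, 356, 16]) cylinder(h = 191, r = 26);
translate([564, 356, 207]) cylinder(h = 16, r = 110);


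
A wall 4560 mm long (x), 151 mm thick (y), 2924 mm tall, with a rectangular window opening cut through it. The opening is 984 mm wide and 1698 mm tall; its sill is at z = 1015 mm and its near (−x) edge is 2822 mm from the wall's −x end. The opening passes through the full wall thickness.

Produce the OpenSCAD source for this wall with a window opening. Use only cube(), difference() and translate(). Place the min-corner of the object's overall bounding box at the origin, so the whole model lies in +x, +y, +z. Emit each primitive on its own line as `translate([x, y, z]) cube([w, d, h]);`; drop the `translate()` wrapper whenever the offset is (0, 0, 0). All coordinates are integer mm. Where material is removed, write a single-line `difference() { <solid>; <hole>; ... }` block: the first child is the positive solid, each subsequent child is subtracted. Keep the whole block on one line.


difference() { cube([4560, 151, 2924]); translate([2822, 0, 1015]) cube([984, 151, 1698]); }


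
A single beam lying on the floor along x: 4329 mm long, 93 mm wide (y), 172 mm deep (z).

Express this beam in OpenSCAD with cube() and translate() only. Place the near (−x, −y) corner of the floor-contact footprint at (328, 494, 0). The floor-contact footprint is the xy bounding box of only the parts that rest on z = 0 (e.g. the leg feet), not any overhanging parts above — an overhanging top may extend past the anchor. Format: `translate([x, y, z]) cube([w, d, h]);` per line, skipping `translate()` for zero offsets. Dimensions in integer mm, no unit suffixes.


translate([328, 494, 0]) cube([4329, 93, 172]);


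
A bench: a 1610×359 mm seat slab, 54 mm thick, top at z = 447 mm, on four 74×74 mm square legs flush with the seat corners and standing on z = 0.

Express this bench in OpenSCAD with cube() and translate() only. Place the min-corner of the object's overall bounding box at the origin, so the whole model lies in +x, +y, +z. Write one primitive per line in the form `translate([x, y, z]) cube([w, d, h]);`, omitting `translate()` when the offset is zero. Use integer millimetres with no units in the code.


translate([0, 0, 393]) cube([1610, 359, 54]);
cube([74, 74, 393]);
translate([0, 285, 0]) cube([74, 74, 393]);
translate([1536, 0, 0]) cube([74, 74, 393]);
translate([1536, 285, 0]) cube([74, 74, 393]);


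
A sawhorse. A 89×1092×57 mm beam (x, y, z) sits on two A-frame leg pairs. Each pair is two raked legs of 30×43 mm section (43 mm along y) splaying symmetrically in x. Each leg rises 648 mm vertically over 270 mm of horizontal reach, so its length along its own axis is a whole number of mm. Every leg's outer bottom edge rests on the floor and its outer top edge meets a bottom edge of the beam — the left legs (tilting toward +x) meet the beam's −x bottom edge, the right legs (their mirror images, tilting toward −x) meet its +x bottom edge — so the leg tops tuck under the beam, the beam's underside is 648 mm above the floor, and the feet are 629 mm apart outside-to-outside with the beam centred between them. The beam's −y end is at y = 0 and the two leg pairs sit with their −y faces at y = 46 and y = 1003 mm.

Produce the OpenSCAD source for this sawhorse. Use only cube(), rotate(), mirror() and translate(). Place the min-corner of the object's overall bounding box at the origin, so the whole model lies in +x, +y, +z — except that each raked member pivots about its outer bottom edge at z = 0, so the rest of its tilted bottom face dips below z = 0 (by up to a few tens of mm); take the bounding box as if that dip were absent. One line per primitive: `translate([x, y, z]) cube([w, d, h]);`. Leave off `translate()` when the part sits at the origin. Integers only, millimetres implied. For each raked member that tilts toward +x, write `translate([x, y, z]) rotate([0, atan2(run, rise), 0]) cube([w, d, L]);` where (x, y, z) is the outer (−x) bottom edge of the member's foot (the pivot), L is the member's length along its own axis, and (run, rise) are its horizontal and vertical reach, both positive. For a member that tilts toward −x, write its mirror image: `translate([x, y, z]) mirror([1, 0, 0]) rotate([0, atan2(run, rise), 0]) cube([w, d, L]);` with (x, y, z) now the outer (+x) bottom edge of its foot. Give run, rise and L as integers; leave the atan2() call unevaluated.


// leg length = √(270² + 648²) = 702
// right-leg outer foot x = 2·270 + 89 = 629
// beam min-corner = (270, 0, 648)
translate([270, 0, 648]) cube([89, 1092, 57]);
translate([0, 46, 0]) rotate([0, atan2(270, 648), 0]) cube([30, 43, 702]);
translate([629, 46, 0]) mirror([1, 0, 0]) rotate([0, atan2(270, 648), 0]) cube([30, 43, 702]);
translate([0, 1003, 0]) rotate([0, atan2(270, 648), 0]) cube([30, 43, 702]);
translate([629, 1003, 0]) mirror([1, 0, 0]) rotate([0, atan2(270, 648), 0]) cube([30, 43, 702]);


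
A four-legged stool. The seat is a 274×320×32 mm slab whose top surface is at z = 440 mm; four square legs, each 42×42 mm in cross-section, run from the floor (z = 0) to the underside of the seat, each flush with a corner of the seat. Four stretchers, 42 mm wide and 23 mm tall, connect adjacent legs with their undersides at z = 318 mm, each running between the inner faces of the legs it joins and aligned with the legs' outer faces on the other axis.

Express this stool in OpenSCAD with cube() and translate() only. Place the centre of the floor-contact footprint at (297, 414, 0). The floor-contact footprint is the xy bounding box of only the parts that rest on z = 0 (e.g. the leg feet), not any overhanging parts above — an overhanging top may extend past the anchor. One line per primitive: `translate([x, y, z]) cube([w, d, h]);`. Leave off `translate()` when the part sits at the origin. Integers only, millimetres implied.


translate([160, 254, 408]) cube([274, 320, 32]);
translate([160, 254, 0]) cube([42, 42, 408]);
translate([392, 254, 0]) cube([42, 42, 408]);
translate([160, 532, 0]) cube([42, 42, 408]);
translate([392, 532, 0]) cube([42, 42, 408]);
translate([202, 254, 318]) cube([190, 42, 23]);
translate([202, 532, 318]) cube([190, 42, 23]);
translate([160, 296, 318]) cube([42, 236, 23]);
translate([392, 296, 318]) cube([42, 236, 23]);


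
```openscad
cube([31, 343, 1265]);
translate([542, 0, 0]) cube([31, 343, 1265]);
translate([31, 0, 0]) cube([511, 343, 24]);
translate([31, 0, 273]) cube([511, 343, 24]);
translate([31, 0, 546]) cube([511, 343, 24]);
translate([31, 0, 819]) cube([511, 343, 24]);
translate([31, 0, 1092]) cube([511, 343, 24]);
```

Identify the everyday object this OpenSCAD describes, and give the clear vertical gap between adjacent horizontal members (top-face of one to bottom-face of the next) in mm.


A bookshelf. The clear shelf gap is 249 mm.

Two tall side panels with 5 horizontal boards between them — a bookshelf. The first two shelf undersides are at z = 0 and z = 273; with shelf thickness 24, the clear gap is 273 − 0 − 24 = 249 mm.


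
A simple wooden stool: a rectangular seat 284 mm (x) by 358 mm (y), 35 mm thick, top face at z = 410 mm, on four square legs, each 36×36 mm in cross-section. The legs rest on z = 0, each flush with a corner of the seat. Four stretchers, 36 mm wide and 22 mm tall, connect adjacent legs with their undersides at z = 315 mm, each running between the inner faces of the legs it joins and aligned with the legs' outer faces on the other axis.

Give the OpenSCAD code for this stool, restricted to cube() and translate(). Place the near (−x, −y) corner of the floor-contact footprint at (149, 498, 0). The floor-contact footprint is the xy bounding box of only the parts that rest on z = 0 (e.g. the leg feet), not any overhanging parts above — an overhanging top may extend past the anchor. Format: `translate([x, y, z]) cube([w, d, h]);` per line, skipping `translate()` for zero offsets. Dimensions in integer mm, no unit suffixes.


// leg_h = 410 - 35 = 375
// stretcher span = 284 - 2*36 = 212
translate([149, 498, 375]) cube([284, 358, 35]);
translate([149, 498, 0]) cube([36, 36, 375]);
translate([397, 498, 0]) cube([36, 36, 375]);
translate([149, 820, 0]) cube([36, 36, 375]);
translate([397, 820, 0]) cube([36, 36, 375]);
translate([185, 498, 315]) cube([212, 36, 22]);
translate([185, 820, 315]) cube([212, 36, 22]);
translate([149, 534, 315]) cube([36, 286, 22]);
translate([397, 534, 315]) cube([36, 286, 22]);


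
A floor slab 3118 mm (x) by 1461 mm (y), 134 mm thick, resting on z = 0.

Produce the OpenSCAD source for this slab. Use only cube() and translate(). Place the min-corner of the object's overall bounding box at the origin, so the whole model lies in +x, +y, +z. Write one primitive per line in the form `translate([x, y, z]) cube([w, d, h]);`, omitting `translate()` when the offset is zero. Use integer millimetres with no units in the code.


cube([3118, 1461, 134]);


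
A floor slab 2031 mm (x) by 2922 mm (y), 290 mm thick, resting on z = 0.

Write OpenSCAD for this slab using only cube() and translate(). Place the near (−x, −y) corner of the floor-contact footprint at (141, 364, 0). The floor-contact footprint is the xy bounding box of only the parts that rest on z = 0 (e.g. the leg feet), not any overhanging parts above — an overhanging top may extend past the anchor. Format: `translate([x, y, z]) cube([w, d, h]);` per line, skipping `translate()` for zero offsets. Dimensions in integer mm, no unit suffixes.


translate([141, 364, 0]) cube([2031, 2922, 290]);


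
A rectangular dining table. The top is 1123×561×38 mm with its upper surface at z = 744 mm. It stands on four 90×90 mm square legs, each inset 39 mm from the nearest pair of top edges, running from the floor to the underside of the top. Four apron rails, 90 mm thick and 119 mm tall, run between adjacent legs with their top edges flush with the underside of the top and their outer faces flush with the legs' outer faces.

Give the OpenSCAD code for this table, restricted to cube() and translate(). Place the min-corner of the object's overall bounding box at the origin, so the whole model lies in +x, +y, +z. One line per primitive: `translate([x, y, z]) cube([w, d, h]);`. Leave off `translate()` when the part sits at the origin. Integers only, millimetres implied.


translate([0, 0, 706]) cube([1123, 561, 38]);
translate([39, 39, 0]) cube([90, 90, 706]);
translate([994, 39, 0]) cube([90, 90, 706]);
translate([39, 432, 0]) cube([90, 90, 706]);
translate([994, 432, 0]) cube([90, 90, 706]);
translate([129, 39, 587]) cube([865, 90, 119]);
translate([129, 432, 587]) cube([865, 90, 119]);
translate([39, 129, 587]) cube([90, 303, 119]);
translate([994, 129, 587]) cube([90, 303, 119]);


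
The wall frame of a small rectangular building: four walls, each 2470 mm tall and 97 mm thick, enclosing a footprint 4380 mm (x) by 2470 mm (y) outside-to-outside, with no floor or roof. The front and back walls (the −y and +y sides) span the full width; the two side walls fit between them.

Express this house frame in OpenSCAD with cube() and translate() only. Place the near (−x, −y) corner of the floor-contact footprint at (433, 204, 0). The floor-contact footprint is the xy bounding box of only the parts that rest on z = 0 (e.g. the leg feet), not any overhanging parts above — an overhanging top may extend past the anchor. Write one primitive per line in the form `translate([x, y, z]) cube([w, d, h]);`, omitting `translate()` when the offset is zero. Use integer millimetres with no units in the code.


translate([433, 204, 0]) cube([4380, 97, 2470]);
translate([433, 2577, 0]) cube([4380, 97, 2470]);
translate([433, 301, 0]) cube([97, 2276, 2470]);
translate([4716, 301, 0]) cube([97, 2276, 2470]);


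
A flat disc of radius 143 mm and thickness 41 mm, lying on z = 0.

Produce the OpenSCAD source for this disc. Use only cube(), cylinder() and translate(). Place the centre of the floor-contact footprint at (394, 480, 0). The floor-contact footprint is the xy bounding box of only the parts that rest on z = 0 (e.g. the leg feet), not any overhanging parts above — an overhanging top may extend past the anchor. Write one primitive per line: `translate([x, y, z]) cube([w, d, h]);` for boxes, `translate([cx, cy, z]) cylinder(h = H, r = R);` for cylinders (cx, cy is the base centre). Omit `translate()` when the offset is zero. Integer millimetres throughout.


translate([394, 480, 0]) cylinder(h = 41, r = 143);


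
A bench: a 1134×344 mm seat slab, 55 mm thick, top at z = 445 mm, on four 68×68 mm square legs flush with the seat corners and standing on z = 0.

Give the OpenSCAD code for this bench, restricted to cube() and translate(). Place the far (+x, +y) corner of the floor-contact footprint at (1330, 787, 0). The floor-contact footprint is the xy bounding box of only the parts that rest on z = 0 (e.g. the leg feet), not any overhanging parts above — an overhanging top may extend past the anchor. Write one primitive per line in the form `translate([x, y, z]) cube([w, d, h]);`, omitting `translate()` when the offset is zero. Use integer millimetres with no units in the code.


translate([196, 443, 390]) cube([1134, 344, 55]);
translate([196, 443, 0]) cube([68, 68, 390]);
translate([196, 719, 0]) cube([68, 68, 390]);
translate([1262, 443, 0]) cube([68, 68, 390]);
translate([1262, 719, 0]) cube([68, 68, 390]);


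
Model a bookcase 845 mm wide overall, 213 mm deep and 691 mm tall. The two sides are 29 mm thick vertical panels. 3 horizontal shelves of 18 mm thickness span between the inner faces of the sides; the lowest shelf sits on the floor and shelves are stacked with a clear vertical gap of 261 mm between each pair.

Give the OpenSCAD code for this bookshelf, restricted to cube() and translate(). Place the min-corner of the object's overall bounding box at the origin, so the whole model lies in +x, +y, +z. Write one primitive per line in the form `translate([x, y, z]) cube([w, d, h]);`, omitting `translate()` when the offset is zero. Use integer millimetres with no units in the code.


cube([29, 213, 691]);
translate([816, 0, 0]) cube([29, 213, 691]);
translate([29, 0, 0]) cube([787, 213, 18]);
translate([29, 0, 279]) cube([787, 213, 18]);
translate([29, 0, 558]) cube([787, 213, 18]);


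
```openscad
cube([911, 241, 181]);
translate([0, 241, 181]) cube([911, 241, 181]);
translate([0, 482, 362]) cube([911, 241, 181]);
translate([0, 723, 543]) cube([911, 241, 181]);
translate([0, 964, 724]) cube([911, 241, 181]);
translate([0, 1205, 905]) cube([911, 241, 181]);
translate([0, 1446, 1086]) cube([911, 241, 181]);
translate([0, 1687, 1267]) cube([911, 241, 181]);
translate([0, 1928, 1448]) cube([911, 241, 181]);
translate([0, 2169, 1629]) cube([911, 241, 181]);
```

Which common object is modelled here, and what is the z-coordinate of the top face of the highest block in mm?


A staircase. The total rise is 1810 mm.

10 identical blocks, each offset up and back from the previous — a staircase. Each step is 181 mm tall and there are 10 of them, so the total rise is 10 × 181 = 1810 mm.


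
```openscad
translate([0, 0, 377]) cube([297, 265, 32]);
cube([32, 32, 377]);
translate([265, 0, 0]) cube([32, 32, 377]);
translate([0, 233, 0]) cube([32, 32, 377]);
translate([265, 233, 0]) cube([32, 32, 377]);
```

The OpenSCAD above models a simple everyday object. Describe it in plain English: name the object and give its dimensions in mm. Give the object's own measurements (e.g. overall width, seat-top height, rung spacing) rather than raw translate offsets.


A simple wooden stool: a rectangular seat 297 mm (x) by 265 mm (y), 32 mm thick, top face at z = 409 mm, on four square legs, each 32×32 mm in cross-section. The legs rest on z = 0, each flush with a corner of the seat.


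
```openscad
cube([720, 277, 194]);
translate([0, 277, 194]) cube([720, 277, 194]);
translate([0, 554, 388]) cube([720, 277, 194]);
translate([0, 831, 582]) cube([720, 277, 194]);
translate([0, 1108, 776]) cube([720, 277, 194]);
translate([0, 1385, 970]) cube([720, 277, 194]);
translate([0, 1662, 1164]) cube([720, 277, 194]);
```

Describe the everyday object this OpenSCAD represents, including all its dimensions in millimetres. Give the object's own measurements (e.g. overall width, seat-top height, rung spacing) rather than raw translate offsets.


A straight staircase of 7 solid steps. Each step is 720 mm wide (x), 277 mm deep (y, the going) and 194 mm tall (the rise). The first step rests on the floor; each subsequent step sits one going further in +y and one rise higher in +z, directly behind and above the previous step with no overlap.


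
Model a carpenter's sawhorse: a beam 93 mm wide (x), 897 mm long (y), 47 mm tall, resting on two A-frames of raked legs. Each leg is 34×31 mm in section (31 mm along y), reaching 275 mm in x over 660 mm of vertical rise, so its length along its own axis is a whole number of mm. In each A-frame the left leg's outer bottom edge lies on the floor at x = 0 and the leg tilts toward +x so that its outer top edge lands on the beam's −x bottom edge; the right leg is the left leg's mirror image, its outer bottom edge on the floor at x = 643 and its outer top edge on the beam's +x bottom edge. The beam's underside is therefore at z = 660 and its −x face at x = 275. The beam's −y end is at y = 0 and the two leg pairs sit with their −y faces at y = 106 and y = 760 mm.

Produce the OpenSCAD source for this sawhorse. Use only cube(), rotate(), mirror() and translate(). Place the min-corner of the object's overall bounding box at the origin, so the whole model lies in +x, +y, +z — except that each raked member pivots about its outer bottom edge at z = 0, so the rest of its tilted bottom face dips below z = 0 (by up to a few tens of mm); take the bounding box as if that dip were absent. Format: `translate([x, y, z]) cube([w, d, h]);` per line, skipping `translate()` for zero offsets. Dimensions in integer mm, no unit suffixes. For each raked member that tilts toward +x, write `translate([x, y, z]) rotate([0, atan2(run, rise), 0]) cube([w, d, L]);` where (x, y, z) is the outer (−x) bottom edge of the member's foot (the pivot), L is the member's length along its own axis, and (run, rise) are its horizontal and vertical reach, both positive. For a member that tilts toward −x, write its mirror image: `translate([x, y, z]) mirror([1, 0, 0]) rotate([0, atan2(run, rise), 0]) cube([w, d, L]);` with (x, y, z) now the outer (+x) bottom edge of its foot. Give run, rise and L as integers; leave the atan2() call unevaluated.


// leg length = √(275² + 660²) = 715
// right-leg outer foot x = 2·275 + 93 = 643
// beam min-corner = (275, 0, 660)
translate([275, 0, 660]) cube([93, 897, 47]);
translate([0, 106, 0]) rotate([0, atan2(275, 660), 0]) cube([34, 31, 715]);
translate([643, 106, 0]) mirror([1, 0, 0]) rotate([0, atan2(275, 660), 0]) cube([34, 31, 715]);
translate([0, 760, 0]) rotate([0, atan2(275, 660), 0]) cube([34, 31, 715]);
translate([643, 760, 0]) mirror([1, 0, 0]) rotate([0, atan2(275, 660), 0]) cube([34, 31, 715]);


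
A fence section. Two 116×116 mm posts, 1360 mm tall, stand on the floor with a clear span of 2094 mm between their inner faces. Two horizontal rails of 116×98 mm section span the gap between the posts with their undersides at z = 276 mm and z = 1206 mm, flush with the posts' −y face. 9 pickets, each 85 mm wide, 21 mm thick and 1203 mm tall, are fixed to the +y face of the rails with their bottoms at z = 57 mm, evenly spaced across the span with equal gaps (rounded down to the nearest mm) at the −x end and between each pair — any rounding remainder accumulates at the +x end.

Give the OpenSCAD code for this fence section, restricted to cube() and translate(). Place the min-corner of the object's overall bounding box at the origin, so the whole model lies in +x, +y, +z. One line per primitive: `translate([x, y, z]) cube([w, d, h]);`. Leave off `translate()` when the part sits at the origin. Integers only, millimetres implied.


cube([116, 116, 1360]);
translate([2210, 0, 0]) cube([116, 116, 1360]);
translate([116, 0, 276]) cube([2094, 116, 98]);
translate([116, 0, 1206]) cube([2094, 116, 98]);
translate([248, 116, 57]) cube([85, 21, 1203]);
translate([465, 116, 57]) cube([85, 21, 1203]);
translate([682, 116, 57]) cube([85, 21, 1203]);
translate([899, 116, 57]) cube([85, 21, 1203]);
translate([1116, 116, 57]) cube([85, 21, 1203]);
translate([1333, 116, 57]) cube([85, 21, 1203]);
translate([1550, 116, 57]) cube([85, 21, 1203]);
translate([1767, 116, 57]) cube([85, 21, 1203]);
translate([1984, 116, 57]) cube([85, 21, 1203]);


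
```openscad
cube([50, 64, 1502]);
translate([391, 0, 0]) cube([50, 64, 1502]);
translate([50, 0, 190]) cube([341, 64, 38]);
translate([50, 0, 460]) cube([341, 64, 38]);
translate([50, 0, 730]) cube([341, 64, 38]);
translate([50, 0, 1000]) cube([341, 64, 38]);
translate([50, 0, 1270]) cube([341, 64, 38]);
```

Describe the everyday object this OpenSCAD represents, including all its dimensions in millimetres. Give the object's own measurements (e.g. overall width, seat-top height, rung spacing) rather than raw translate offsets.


A straight ladder. Two 50×64 mm vertical rails, 1502 mm tall, stand 441 mm apart (outside-to-outside) with their front faces coplanar on the −y side. 5 rungs, each 64 mm deep and 38 mm tall, span between the inner faces of the rails, front faces flush with the rails. The lowest rung's underside is at z = 190 mm and rungs are spaced 270 mm apart (underside to underside).


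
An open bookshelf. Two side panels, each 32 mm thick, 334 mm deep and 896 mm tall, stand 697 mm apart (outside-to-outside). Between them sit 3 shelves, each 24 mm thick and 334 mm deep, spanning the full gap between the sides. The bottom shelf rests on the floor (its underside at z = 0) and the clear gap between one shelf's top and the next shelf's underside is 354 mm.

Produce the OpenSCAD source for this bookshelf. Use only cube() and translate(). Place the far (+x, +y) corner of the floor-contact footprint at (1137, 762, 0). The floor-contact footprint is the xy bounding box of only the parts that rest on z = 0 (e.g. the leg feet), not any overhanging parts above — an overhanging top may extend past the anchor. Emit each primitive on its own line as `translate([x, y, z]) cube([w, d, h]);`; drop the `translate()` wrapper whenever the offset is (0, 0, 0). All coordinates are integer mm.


translate([440, 428, 0]) cube([32, 334, 896]);
translate([1105, 428, 0]) cube([32, 334, 896]);
translate([472, 428, 0]) cube([633, 334, 24]);
translate([472, 428, 378]) cube([633, 334, 24]);
translate([472, 428, 756]) cube([633, 334, 24]);


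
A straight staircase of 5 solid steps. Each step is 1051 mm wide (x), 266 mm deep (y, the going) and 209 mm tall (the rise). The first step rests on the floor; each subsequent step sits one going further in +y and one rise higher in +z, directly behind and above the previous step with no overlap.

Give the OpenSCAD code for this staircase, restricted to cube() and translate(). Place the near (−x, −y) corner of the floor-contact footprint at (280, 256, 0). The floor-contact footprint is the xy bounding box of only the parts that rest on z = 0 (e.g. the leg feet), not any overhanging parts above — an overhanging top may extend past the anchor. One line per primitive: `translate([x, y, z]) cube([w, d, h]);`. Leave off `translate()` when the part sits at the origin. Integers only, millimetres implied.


translate([280, 256, 0]) cube([1051, 266, 209]);
translate([280, 522, 209]) cube([1051, 266, 209]);
translate([280, 788, 418]) cube([1051, 266, 209]);
translate([280, 1054, 627]) cube([1051, 266, 209]);
translate([280, 1320, 836]) cube([1051, 266, 209]);
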